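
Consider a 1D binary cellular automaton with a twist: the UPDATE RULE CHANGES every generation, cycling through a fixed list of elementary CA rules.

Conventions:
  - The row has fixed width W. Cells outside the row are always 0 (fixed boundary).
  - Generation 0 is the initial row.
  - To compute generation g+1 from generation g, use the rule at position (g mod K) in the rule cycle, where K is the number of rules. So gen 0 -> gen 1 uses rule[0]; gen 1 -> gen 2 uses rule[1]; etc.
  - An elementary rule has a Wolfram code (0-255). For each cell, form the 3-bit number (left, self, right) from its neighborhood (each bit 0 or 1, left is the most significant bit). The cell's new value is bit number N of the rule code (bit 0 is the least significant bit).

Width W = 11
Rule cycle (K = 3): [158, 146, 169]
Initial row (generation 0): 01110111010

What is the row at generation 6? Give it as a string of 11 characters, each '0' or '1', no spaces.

Gen 0: 01110111010
Gen 1 (rule 158): 11100110011
Gen 2 (rule 146): 01011001100
Gen 3 (rule 169): 00110001001
Gen 4 (rule 158): 01101011111
Gen 5 (rule 146): 10000001110
Gen 6 (rule 169): 00111101100

Answer: 00111101100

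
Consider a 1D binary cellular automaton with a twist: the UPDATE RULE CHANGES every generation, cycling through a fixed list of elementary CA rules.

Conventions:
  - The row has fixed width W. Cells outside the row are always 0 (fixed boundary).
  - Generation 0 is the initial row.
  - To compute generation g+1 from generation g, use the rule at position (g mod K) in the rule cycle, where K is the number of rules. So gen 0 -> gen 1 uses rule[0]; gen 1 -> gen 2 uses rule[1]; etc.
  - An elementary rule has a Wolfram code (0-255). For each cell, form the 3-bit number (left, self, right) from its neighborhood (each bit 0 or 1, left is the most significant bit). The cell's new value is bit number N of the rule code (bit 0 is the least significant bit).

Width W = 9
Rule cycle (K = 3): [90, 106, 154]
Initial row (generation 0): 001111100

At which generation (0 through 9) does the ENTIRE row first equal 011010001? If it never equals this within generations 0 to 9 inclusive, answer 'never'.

Gen 0: 001111100
Gen 1 (rule 90): 011000110
Gen 2 (rule 106): 111001110
Gen 3 (rule 154): 110111101
Gen 4 (rule 90): 110100100
Gen 5 (rule 106): 111001000
Gen 6 (rule 154): 110110100
Gen 7 (rule 90): 110110010
Gen 8 (rule 106): 111110100
Gen 9 (rule 154): 111100010

Answer: never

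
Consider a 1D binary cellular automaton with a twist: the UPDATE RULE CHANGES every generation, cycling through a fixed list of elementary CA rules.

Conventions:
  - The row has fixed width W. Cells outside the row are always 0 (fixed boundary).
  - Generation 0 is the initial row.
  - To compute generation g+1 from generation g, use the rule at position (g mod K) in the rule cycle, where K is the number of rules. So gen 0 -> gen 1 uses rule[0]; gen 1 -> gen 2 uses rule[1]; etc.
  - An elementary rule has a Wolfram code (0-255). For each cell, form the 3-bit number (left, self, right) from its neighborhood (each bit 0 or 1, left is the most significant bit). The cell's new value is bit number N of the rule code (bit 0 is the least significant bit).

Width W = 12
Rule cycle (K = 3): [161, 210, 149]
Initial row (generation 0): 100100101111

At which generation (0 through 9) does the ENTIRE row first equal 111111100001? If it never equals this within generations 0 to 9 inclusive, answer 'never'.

Answer: never

Derivation:
Gen 0: 100100101111
Gen 1 (rule 161): 000000010110
Gen 2 (rule 210): 000000100011
Gen 3 (rule 149): 111110111000
Gen 4 (rule 161): 011101010011
Gen 5 (rule 210): 101100001101
Gen 6 (rule 149): 100011100001
Gen 7 (rule 161): 001001001100
Gen 8 (rule 210): 010110110110
Gen 9 (rule 149): 010000000001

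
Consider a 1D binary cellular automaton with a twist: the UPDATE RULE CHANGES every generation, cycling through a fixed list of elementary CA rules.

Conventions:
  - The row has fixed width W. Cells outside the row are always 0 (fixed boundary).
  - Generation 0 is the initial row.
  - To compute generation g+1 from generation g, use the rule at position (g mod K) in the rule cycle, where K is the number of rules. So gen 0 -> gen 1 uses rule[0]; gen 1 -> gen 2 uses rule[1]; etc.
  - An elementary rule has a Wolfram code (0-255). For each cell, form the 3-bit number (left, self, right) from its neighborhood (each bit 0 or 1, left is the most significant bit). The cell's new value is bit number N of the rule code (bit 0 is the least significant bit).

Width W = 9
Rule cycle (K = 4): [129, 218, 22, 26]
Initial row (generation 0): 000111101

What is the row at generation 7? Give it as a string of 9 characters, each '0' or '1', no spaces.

Gen 0: 000111101
Gen 1 (rule 129): 110011000
Gen 2 (rule 218): 111111100
Gen 3 (rule 22): 000000010
Gen 4 (rule 26): 000000101
Gen 5 (rule 129): 111110000
Gen 6 (rule 218): 111111000
Gen 7 (rule 22): 000000100

Answer: 000000100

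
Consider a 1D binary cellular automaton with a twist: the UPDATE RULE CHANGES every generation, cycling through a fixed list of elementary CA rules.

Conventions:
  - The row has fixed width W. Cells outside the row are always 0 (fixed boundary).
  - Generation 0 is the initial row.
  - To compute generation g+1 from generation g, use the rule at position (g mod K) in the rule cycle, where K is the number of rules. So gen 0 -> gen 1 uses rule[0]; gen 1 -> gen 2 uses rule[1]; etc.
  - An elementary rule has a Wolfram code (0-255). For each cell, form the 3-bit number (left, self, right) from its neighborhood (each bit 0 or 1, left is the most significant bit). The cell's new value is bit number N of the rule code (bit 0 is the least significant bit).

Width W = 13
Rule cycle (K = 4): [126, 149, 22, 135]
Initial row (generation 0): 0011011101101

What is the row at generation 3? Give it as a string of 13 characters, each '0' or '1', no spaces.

Answer: 0100010100001

Derivation:
Gen 0: 0011011101101
Gen 1 (rule 126): 0111110111111
Gen 2 (rule 149): 0011100011110
Gen 3 (rule 22): 0100010100001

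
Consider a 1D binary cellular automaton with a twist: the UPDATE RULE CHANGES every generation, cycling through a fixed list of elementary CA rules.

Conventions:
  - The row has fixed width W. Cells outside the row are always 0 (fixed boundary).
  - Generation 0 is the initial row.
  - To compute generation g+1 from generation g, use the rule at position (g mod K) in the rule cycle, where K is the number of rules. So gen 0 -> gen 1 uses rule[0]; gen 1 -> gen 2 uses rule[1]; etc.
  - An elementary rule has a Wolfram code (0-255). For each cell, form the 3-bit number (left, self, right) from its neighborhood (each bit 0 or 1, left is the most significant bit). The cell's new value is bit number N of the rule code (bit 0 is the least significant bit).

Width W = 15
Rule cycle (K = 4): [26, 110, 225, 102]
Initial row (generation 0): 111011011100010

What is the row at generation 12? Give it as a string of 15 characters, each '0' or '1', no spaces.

Answer: 111011000000111

Derivation:
Gen 0: 111011011100010
Gen 1 (rule 26): 100010010010101
Gen 2 (rule 110): 100110110111111
Gen 3 (rule 225): 000011011011111
Gen 4 (rule 102): 000101101100001
Gen 5 (rule 26): 001001001010010
Gen 6 (rule 110): 011011011110110
Gen 7 (rule 225): 001101101111010
Gen 8 (rule 102): 010110110001110
Gen 9 (rule 26): 100100101011001
Gen 10 (rule 110): 101101111111011
Gen 11 (rule 225): 010110111111101
Gen 12 (rule 102): 111011000000111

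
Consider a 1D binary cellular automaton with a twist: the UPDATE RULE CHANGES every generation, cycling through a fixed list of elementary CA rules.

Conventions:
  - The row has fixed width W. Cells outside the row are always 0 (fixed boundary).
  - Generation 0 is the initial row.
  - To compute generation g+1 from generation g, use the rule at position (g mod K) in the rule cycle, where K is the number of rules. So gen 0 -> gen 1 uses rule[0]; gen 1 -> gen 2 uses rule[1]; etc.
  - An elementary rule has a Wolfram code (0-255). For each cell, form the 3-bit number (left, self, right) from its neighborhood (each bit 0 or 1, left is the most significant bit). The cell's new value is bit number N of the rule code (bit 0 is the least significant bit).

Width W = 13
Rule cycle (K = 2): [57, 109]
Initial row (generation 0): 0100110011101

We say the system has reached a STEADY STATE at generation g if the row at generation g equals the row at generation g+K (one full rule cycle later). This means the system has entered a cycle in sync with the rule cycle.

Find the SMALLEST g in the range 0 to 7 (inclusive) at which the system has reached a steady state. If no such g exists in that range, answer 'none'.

Answer: none

Derivation:
Gen 0: 0100110011101
Gen 1 (rule 57): 0010101010010
Gen 2 (rule 109): 1011111110010
Gen 3 (rule 57): 0110000001001
Gen 4 (rule 109): 0110111101001
Gen 5 (rule 57): 0101100010100
Gen 6 (rule 109): 0111101011101
Gen 7 (rule 57): 0100010110010
Gen 8 (rule 109): 0101011110010
Gen 9 (rule 57): 0010110001001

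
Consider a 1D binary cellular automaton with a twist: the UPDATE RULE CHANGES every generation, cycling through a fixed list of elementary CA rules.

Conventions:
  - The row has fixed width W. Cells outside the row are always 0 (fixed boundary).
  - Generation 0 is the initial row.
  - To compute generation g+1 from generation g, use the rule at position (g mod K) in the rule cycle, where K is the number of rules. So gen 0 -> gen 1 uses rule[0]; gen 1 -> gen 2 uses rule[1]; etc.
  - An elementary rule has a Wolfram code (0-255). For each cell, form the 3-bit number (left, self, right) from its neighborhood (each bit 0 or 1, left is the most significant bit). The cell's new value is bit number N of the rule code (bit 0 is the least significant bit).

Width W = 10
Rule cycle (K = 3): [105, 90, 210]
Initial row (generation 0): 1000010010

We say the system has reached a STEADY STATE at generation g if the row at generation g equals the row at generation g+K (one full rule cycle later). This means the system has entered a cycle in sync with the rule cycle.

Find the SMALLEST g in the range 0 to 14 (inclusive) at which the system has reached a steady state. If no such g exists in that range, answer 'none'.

Answer: none

Derivation:
Gen 0: 1000010010
Gen 1 (rule 105): 0011000000
Gen 2 (rule 90): 0111100000
Gen 3 (rule 210): 1011110000
Gen 4 (rule 105): 0110010111
Gen 5 (rule 90): 1111100101
Gen 6 (rule 210): 0111111000
Gen 7 (rule 105): 0100001011
Gen 8 (rule 90): 1010010011
Gen 9 (rule 210): 0001101101
Gen 10 (rule 105): 1101111110
Gen 11 (rule 90): 1101000011
Gen 12 (rule 210): 0100100101
Gen 13 (rule 105): 0000000010
Gen 14 (rule 90): 0000000101
Gen 15 (rule 210): 0000001000
Gen 16 (rule 105): 1111100011
Gen 17 (rule 90): 1000110111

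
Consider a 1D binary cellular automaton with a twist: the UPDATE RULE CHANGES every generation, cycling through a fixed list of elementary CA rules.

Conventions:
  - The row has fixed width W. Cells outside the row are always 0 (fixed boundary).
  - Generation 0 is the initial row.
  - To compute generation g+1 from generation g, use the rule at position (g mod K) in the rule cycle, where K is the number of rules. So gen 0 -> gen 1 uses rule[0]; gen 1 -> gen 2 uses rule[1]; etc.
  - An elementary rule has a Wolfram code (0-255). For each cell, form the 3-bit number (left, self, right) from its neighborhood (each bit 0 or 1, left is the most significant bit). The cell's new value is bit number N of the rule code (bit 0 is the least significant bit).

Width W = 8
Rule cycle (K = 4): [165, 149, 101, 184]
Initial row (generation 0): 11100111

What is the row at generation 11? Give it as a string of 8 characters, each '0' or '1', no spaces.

Gen 0: 11100111
Gen 1 (rule 165): 01000010
Gen 2 (rule 149): 01111011
Gen 3 (rule 101): 00001101
Gen 4 (rule 184): 00001010
Gen 5 (rule 165): 11101110
Gen 6 (rule 149): 01000101
Gen 7 (rule 101): 01010111
Gen 8 (rule 184): 00101110
Gen 9 (rule 165): 10110100
Gen 10 (rule 149): 10000111
Gen 11 (rule 101): 10110001

Answer: 10110001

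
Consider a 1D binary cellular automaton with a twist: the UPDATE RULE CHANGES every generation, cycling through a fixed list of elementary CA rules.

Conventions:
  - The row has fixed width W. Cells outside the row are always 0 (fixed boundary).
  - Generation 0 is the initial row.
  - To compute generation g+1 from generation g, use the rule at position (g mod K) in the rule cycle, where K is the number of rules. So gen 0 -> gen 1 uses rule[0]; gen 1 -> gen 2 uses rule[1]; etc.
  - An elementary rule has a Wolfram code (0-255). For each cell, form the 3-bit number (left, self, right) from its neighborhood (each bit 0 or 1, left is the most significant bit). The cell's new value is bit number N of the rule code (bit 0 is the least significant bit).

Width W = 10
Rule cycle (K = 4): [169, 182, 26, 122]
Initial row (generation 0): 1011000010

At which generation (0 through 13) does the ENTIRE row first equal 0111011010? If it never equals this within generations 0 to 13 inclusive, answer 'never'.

Answer: 3

Derivation:
Gen 0: 1011000010
Gen 1 (rule 169): 0110011000
Gen 2 (rule 182): 1001100100
Gen 3 (rule 26): 0111011010
Gen 4 (rule 122): 1101111101
Gen 5 (rule 169): 1011111010
Gen 6 (rule 182): 1101110111
Gen 7 (rule 26): 1001000100
Gen 8 (rule 122): 0110101010
Gen 9 (rule 169): 0101010100
Gen 10 (rule 182): 1111111110
Gen 11 (rule 26): 1000000001
Gen 12 (rule 122): 0100000010
Gen 13 (rule 169): 0001111000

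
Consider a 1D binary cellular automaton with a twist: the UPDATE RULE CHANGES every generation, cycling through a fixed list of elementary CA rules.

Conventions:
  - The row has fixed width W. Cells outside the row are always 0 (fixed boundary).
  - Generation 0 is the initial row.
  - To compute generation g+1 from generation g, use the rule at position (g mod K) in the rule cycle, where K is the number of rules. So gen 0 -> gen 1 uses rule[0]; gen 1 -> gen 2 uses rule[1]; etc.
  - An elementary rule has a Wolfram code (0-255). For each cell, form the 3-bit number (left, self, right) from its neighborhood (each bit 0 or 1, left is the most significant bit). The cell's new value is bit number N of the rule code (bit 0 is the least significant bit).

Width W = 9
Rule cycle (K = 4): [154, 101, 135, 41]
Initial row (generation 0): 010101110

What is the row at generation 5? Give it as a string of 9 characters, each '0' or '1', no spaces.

Gen 0: 010101110
Gen 1 (rule 154): 100001101
Gen 2 (rule 101): 101100111
Gen 3 (rule 135): 100001010
Gen 4 (rule 41): 001100100
Gen 5 (rule 154): 011011010

Answer: 011011010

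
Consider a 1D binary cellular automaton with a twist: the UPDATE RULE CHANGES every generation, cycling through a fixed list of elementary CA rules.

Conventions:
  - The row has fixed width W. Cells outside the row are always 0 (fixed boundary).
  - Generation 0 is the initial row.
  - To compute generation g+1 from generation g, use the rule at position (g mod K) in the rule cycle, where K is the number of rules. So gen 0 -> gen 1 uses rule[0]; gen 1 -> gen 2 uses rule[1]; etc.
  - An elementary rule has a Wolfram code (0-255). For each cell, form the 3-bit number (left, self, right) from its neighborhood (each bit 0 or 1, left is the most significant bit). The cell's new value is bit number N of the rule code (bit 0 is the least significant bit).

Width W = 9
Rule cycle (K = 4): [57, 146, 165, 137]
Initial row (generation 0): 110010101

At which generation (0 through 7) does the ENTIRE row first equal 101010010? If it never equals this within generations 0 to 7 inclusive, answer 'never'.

Answer: never

Derivation:
Gen 0: 110010101
Gen 1 (rule 57): 101001010
Gen 2 (rule 146): 000110001
Gen 3 (rule 165): 110000101
Gen 4 (rule 137): 100110000
Gen 5 (rule 57): 010101111
Gen 6 (rule 146): 100000110
Gen 7 (rule 165): 101110000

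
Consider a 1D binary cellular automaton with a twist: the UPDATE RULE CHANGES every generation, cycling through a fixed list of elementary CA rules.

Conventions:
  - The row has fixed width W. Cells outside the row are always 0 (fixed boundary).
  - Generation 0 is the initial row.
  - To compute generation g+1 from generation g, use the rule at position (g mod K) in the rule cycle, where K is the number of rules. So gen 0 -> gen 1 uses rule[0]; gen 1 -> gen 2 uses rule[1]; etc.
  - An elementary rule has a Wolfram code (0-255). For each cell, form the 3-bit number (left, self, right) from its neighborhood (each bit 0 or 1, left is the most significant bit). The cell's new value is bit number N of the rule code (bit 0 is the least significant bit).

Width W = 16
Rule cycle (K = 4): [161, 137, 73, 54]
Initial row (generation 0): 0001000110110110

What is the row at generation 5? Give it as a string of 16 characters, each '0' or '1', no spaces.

Answer: 1110010100110001

Derivation:
Gen 0: 0001000110110110
Gen 1 (rule 161): 1100010001001000
Gen 2 (rule 137): 1001000100000011
Gen 3 (rule 73): 0000010001111011
Gen 4 (rule 54): 0000111010000100
Gen 5 (rule 161): 1110010100110001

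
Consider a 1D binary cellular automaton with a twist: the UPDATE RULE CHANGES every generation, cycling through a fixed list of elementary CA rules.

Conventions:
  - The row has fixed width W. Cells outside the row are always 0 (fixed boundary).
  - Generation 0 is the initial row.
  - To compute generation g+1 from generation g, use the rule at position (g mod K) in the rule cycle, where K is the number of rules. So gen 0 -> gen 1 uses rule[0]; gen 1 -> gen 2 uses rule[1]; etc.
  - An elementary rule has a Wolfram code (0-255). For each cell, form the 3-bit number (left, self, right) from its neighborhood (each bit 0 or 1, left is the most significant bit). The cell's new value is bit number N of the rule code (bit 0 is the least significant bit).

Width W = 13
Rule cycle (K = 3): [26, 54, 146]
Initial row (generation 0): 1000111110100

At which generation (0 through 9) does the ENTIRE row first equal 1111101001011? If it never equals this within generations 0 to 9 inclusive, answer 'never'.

Gen 0: 1000111110100
Gen 1 (rule 26): 0101100000010
Gen 2 (rule 54): 1110010000111
Gen 3 (rule 146): 0101101001010
Gen 4 (rule 26): 1001000110001
Gen 5 (rule 54): 1111101001011
Gen 6 (rule 146): 0111000110000
Gen 7 (rule 26): 1100101101000
Gen 8 (rule 54): 0011110011100
Gen 9 (rule 146): 0101101101010

Answer: 5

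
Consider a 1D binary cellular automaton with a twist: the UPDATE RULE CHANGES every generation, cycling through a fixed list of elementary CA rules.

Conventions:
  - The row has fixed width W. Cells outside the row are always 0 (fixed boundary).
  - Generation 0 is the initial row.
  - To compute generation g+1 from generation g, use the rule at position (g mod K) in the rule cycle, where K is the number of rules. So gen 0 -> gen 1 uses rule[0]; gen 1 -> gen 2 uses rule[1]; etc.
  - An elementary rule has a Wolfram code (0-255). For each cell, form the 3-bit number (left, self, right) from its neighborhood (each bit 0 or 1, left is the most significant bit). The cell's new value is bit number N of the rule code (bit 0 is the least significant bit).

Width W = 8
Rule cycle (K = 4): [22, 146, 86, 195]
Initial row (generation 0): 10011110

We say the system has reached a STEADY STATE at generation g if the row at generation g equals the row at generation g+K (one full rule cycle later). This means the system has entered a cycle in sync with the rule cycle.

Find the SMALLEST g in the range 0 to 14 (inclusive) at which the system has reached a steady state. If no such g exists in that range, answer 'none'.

Gen 0: 10011110
Gen 1 (rule 22): 11100001
Gen 2 (rule 146): 01010010
Gen 3 (rule 86): 11011111
Gen 4 (rule 195): 01001111
Gen 5 (rule 22): 11110000
Gen 6 (rule 146): 01101000
Gen 7 (rule 86): 10101100
Gen 8 (rule 195): 00000101
Gen 9 (rule 22): 00001101
Gen 10 (rule 146): 00010000
Gen 11 (rule 86): 00111000
Gen 12 (rule 195): 11011011
Gen 13 (rule 22): 00000000
Gen 14 (rule 146): 00000000
Gen 15 (rule 86): 00000000
Gen 16 (rule 195): 11111111
Gen 17 (rule 22): 00000000
Gen 18 (rule 146): 00000000

Answer: 13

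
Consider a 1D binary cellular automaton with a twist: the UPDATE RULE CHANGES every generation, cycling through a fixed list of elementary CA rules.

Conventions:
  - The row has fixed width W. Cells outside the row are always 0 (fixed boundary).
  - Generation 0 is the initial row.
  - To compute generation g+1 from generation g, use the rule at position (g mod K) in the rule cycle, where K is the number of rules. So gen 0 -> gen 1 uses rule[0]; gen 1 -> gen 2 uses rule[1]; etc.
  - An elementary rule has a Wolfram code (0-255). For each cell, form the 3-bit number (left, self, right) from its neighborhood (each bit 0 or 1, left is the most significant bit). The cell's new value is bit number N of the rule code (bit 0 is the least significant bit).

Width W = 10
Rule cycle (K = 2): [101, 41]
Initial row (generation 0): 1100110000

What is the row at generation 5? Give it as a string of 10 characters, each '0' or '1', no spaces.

Answer: 1110010010

Derivation:
Gen 0: 1100110000
Gen 1 (rule 101): 0100010111
Gen 2 (rule 41): 0001001100
Gen 3 (rule 101): 1101000101
Gen 4 (rule 41): 1010010010
Gen 5 (rule 101): 1110010010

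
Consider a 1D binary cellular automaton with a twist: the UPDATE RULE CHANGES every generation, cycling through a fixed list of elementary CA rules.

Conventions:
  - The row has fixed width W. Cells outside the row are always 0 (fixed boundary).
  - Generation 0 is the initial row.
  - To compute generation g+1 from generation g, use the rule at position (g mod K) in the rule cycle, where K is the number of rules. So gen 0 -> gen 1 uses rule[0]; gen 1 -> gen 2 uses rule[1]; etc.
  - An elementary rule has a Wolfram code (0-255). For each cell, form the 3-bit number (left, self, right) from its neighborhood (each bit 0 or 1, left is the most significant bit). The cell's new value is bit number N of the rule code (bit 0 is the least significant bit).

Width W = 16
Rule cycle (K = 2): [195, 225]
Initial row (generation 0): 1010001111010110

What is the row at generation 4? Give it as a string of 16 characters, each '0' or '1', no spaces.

Answer: 0011010000000101

Derivation:
Gen 0: 1010001111010110
Gen 1 (rule 195): 0000110111000010
Gen 2 (rule 225): 1110011011011000
Gen 3 (rule 195): 0110101001001011
Gen 4 (rule 225): 0011010000000101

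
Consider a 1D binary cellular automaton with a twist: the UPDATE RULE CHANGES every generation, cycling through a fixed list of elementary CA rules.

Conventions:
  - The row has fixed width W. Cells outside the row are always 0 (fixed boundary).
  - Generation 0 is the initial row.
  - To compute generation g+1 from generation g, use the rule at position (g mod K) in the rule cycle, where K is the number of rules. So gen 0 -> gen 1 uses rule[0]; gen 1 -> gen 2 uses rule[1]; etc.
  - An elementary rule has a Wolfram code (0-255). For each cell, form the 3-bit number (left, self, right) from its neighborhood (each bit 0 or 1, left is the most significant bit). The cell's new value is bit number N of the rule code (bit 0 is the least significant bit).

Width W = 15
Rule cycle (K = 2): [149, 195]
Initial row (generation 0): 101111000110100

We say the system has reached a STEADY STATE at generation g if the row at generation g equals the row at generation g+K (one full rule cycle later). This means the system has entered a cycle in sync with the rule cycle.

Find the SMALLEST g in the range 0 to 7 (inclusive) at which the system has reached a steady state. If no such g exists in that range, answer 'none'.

Gen 0: 101111000110100
Gen 1 (rule 149): 100110110000111
Gen 2 (rule 195): 001010010111011
Gen 3 (rule 149): 101011010010000
Gen 4 (rule 195): 000001000100111
Gen 5 (rule 149): 111101110110010
Gen 6 (rule 195): 011100110010100
Gen 7 (rule 149): 001010001010111
Gen 8 (rule 195): 110000110000011
Gen 9 (rule 149): 001110001111000

Answer: none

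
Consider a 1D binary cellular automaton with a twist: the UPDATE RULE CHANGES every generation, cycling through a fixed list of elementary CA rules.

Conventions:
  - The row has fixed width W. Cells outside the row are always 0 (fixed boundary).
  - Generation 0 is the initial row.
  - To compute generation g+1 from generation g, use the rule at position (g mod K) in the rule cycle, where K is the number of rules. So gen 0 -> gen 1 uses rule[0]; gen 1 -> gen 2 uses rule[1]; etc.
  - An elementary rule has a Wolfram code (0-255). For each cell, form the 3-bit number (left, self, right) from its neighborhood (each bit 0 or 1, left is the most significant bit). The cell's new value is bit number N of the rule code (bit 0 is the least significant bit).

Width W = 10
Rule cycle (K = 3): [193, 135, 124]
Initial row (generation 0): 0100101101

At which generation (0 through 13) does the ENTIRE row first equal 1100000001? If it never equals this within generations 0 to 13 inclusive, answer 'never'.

Gen 0: 0100101101
Gen 1 (rule 193): 0000000100
Gen 2 (rule 135): 1111111101
Gen 3 (rule 124): 1000000111
Gen 4 (rule 193): 0011110011
Gen 5 (rule 135): 1101100100
Gen 6 (rule 124): 1111110110
Gen 7 (rule 193): 0111110010
Gen 8 (rule 135): 1011100110
Gen 9 (rule 124): 1110110111
Gen 10 (rule 193): 0110010011
Gen 11 (rule 135): 1000110100
Gen 12 (rule 124): 1100111110
Gen 13 (rule 193): 0100011110

Answer: never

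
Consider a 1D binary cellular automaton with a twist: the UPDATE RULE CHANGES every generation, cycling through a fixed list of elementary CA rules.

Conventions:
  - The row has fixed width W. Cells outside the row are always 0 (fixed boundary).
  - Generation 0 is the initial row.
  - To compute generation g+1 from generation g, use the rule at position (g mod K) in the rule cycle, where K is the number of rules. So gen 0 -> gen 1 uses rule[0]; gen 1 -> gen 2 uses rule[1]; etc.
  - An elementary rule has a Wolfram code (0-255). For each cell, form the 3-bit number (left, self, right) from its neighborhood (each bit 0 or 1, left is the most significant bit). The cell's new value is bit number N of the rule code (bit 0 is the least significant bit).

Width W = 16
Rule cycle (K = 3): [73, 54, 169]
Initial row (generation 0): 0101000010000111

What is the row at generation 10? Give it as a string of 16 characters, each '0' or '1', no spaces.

Answer: 1010000110000110

Derivation:
Gen 0: 0101000010000111
Gen 1 (rule 73): 0000011000110101
Gen 2 (rule 54): 0000100101001111
Gen 3 (rule 169): 1110000010001110
Gen 4 (rule 73): 1010111000101010
Gen 5 (rule 54): 1111000101111111
Gen 6 (rule 169): 1110010011111110
Gen 7 (rule 73): 1010000010000010
Gen 8 (rule 54): 1111000111000111
Gen 9 (rule 169): 1110010110010110
Gen 10 (rule 73): 1010000110000110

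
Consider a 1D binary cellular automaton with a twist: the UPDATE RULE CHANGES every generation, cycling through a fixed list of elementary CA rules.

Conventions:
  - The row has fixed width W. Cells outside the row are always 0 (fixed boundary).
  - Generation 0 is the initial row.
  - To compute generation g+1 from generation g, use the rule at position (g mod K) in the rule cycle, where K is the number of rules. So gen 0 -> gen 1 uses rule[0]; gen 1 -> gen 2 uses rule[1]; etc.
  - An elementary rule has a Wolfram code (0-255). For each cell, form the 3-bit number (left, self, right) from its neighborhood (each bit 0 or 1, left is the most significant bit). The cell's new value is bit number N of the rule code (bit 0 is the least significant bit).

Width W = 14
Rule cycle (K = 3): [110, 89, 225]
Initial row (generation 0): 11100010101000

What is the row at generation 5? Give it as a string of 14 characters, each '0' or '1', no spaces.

Gen 0: 11100010101000
Gen 1 (rule 110): 10100111111000
Gen 2 (rule 89): 00010100001111
Gen 3 (rule 225): 11001001100111
Gen 4 (rule 110): 11011011101101
Gen 5 (rule 89): 11011010101100

Answer: 11011010101100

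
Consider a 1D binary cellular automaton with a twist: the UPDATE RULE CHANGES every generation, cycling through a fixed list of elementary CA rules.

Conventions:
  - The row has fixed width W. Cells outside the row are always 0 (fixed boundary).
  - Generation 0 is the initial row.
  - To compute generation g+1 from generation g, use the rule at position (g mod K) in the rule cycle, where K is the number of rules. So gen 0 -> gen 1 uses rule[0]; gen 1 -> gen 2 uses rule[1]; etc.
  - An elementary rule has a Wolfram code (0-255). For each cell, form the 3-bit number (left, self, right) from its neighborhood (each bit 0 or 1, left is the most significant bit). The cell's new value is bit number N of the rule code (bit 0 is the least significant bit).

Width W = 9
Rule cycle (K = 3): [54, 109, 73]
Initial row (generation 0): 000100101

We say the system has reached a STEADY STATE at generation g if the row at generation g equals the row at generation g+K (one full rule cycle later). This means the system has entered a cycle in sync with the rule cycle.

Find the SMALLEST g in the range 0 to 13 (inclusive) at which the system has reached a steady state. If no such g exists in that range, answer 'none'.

Gen 0: 000100101
Gen 1 (rule 54): 001111111
Gen 2 (rule 109): 101000001
Gen 3 (rule 73): 000011100
Gen 4 (rule 54): 000100010
Gen 5 (rule 109): 110101010
Gen 6 (rule 73): 110000000
Gen 7 (rule 54): 001000000
Gen 8 (rule 109): 101011111
Gen 9 (rule 73): 000010001
Gen 10 (rule 54): 000111011
Gen 11 (rule 109): 110101111
Gen 12 (rule 73): 110001001
Gen 13 (rule 54): 001011111
Gen 14 (rule 109): 101110001
Gen 15 (rule 73): 001010100
Gen 16 (rule 54): 011111110

Answer: none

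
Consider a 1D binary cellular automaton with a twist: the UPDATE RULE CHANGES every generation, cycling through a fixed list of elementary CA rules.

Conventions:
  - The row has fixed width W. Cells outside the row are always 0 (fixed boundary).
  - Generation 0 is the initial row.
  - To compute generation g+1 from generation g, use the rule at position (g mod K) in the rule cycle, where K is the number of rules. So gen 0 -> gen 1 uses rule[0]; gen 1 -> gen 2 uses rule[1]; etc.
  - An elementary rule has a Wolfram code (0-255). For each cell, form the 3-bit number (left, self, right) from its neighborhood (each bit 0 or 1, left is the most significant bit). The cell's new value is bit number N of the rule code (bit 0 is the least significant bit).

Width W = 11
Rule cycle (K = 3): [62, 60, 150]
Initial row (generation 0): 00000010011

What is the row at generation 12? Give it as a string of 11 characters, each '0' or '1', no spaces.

Answer: 01110101101

Derivation:
Gen 0: 00000010011
Gen 1 (rule 62): 00000111110
Gen 2 (rule 60): 00000100001
Gen 3 (rule 150): 00001110011
Gen 4 (rule 62): 00011001110
Gen 5 (rule 60): 00010101001
Gen 6 (rule 150): 00110101111
Gen 7 (rule 62): 01101111000
Gen 8 (rule 60): 01011000100
Gen 9 (rule 150): 11000101110
Gen 10 (rule 62): 10101111001
Gen 11 (rule 60): 11111000101
Gen 12 (rule 150): 01110101101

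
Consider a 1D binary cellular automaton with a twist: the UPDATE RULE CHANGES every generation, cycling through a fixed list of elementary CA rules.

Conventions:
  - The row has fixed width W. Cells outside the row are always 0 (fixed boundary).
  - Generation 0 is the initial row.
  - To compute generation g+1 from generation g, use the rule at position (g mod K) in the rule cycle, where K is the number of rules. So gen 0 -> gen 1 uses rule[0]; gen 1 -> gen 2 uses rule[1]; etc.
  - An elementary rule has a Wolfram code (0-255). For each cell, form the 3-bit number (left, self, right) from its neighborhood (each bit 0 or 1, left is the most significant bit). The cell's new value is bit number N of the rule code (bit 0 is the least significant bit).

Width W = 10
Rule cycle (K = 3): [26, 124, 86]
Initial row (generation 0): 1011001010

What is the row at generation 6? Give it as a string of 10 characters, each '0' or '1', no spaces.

Answer: 0001000110

Derivation:
Gen 0: 1011001010
Gen 1 (rule 26): 0010110001
Gen 2 (rule 124): 0011111001
Gen 3 (rule 86): 0100001111
Gen 4 (rule 26): 1010011000
Gen 5 (rule 124): 1111011100
Gen 6 (rule 86): 0001000110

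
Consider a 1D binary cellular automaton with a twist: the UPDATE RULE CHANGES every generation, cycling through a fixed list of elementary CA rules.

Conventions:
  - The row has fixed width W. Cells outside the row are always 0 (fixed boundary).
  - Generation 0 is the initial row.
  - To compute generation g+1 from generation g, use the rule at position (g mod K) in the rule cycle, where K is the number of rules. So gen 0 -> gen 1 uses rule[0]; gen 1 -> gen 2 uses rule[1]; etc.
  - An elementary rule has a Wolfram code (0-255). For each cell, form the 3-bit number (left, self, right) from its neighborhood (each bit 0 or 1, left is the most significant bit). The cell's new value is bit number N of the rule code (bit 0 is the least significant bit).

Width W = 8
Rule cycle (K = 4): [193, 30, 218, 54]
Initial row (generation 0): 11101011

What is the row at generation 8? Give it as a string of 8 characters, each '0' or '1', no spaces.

Gen 0: 11101011
Gen 1 (rule 193): 01100001
Gen 2 (rule 30): 11010011
Gen 3 (rule 218): 11001111
Gen 4 (rule 54): 00110000
Gen 5 (rule 193): 10010111
Gen 6 (rule 30): 11110100
Gen 7 (rule 218): 11110010
Gen 8 (rule 54): 00001111

Answer: 00001111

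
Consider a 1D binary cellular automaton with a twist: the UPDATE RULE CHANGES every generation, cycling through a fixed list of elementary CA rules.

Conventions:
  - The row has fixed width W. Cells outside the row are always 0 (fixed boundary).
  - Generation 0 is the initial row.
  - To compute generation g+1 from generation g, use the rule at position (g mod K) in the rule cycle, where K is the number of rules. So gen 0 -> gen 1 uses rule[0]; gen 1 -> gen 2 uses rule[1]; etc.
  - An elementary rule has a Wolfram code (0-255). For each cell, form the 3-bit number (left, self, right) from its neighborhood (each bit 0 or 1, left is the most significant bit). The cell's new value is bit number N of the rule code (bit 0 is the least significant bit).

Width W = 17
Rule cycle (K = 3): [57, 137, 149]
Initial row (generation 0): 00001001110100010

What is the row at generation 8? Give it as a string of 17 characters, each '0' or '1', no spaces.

Answer: 00000001000000000

Derivation:
Gen 0: 00001001110100010
Gen 1 (rule 57): 11100101001011001
Gen 2 (rule 137): 11000000000010000
Gen 3 (rule 149): 00111111111011111
Gen 4 (rule 57): 10100000000110000
Gen 5 (rule 137): 00001111110100111
Gen 6 (rule 149): 11100111100110010
Gen 7 (rule 57): 10010100010101001
Gen 8 (rule 137): 00000001000000000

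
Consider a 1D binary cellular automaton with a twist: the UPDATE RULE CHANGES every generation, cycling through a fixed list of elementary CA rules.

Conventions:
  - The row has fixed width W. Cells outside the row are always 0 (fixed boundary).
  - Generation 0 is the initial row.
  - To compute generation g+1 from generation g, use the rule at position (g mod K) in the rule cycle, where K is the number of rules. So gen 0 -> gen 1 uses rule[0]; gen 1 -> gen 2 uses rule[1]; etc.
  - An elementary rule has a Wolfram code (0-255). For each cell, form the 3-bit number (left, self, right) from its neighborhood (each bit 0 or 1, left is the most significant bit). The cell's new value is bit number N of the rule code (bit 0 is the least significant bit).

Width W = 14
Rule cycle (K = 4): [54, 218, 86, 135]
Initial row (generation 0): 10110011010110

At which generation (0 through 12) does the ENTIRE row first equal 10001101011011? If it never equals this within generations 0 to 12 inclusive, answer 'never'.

Gen 0: 10110011010110
Gen 1 (rule 54): 11001100111001
Gen 2 (rule 218): 11111111111110
Gen 3 (rule 86): 00000000000011
Gen 4 (rule 135): 11111111111100
Gen 5 (rule 54): 00000000000010
Gen 6 (rule 218): 00000000000101
Gen 7 (rule 86): 00000000001101
Gen 8 (rule 135): 11111111110001
Gen 9 (rule 54): 00000000001011
Gen 10 (rule 218): 00000000010011
Gen 11 (rule 86): 00000000111101
Gen 12 (rule 135): 11111111011001

Answer: never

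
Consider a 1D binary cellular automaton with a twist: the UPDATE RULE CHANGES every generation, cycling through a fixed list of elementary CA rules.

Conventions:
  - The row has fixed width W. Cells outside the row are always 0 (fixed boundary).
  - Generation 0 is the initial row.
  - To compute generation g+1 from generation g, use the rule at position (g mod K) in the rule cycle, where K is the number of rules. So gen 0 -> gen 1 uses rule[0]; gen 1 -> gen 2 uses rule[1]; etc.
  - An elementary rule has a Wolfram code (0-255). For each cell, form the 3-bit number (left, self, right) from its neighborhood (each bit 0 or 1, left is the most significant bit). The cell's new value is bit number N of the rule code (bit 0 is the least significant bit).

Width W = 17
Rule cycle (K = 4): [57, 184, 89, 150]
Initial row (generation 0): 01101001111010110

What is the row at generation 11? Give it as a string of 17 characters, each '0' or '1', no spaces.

Answer: 00000000011000000

Derivation:
Gen 0: 01101001111010110
Gen 1 (rule 57): 01010101000101101
Gen 2 (rule 184): 00101010100011010
Gen 3 (rule 89): 10000000011011001
Gen 4 (rule 150): 11000000100000111
Gen 5 (rule 57): 10111110011110100
Gen 6 (rule 184): 01111101011101010
Gen 7 (rule 89): 01000100010100001
Gen 8 (rule 150): 11101110110110011
Gen 9 (rule 57): 10011001101101010
Gen 10 (rule 184): 01010101011010101
Gen 11 (rule 89): 00000000011000000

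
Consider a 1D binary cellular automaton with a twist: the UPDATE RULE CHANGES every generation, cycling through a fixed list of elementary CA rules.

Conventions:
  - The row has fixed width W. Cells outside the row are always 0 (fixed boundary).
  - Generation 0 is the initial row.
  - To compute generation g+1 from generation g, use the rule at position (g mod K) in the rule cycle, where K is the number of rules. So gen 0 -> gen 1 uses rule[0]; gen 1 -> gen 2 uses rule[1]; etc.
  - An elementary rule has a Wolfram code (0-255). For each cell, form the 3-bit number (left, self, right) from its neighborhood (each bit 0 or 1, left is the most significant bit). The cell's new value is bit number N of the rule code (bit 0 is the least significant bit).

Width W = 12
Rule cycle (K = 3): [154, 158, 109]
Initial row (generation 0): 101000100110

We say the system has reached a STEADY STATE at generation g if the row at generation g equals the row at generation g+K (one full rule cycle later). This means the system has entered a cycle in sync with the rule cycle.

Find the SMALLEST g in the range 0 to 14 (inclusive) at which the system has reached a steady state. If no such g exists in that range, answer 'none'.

Gen 0: 101000100110
Gen 1 (rule 154): 000101011101
Gen 2 (rule 158): 001101011001
Gen 3 (rule 109): 101111111001
Gen 4 (rule 154): 001111110110
Gen 5 (rule 158): 011111100101
Gen 6 (rule 109): 010000100111
Gen 7 (rule 154): 101001011110
Gen 8 (rule 158): 101111011101
Gen 9 (rule 109): 111001110111
Gen 10 (rule 154): 110111100110
Gen 11 (rule 158): 100111011101
Gen 12 (rule 109): 100101110111
Gen 13 (rule 154): 011001100110
Gen 14 (rule 158): 110111011101
Gen 15 (rule 109): 111101110111
Gen 16 (rule 154): 111001100110
Gen 17 (rule 158): 110111011101

Answer: 14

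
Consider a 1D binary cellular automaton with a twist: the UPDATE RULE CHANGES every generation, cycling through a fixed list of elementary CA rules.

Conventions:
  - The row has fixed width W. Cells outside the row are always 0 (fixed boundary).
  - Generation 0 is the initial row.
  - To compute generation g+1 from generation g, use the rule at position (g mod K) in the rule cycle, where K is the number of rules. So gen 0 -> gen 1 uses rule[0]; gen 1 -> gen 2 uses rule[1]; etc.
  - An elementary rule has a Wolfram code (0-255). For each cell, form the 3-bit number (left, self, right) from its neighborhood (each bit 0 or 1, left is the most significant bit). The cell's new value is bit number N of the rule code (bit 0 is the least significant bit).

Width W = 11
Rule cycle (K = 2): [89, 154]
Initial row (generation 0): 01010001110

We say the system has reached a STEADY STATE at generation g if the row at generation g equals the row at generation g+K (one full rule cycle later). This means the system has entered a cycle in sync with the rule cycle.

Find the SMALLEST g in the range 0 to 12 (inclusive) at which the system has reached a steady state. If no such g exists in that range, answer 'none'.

Gen 0: 01010001110
Gen 1 (rule 89): 00001101011
Gen 2 (rule 154): 00011000010
Gen 3 (rule 89): 11011111001
Gen 4 (rule 154): 10011110110
Gen 5 (rule 89): 01010010111
Gen 6 (rule 154): 10001100110
Gen 7 (rule 89): 01101110111
Gen 8 (rule 154): 11001100110
Gen 9 (rule 89): 11101110111
Gen 10 (rule 154): 11001100110
Gen 11 (rule 89): 11101110111
Gen 12 (rule 154): 11001100110
Gen 13 (rule 89): 11101110111
Gen 14 (rule 154): 11001100110

Answer: 8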